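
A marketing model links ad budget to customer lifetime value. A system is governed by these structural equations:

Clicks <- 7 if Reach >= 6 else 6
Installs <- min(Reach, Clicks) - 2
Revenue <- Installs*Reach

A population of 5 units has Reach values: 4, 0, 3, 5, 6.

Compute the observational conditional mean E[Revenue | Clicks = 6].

Conditioning on Clicks=6 selects the 4 unit(s) with Reach ∈ {4, 0, 3, 5}. Their Revenue values: 8, 0, 3, 15. Mean = 6.5.

6.5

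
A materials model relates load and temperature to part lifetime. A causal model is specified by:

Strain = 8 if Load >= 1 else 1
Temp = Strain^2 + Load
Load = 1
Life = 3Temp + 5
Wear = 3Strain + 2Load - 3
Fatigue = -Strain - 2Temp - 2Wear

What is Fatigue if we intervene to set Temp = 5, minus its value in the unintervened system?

120

do(Temp=5) replaces the equation Temp = Strain^2 + Load with the constant Temp = 5.
Strain = 8 if Load >= 1 else 1  [with Load=1]  = 8
Wear = 3Strain + 2Load - 3  [with Strain=8, Load=1]  = 23
Fatigue = -Strain - 2Temp - 2Wear  [with Strain=8, Temp=5, Wear=23]  = -64
Without intervention: Strain = 8 if Load >= 1 else 1  [with Load=1]  = 8; Temp = Strain^2 + Load  [with Strain=8, Load=1]  = 65; Wear = 3Strain + 2Load - 3  [with Strain=8, Load=1]  = 23; Fatigue = -Strain - 2Temp - 2Wear  [with Strain=8, Temp=65, Wear=23]  = -184.
Change = -64 − (-184) = 120.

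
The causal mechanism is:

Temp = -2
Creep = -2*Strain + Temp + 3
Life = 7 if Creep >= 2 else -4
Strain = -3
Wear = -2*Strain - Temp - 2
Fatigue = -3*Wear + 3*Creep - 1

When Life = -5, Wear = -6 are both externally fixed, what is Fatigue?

Setting Life = -5, Wear = -6 by intervention discards those variables' equations.
Creep = -2*Strain + Temp + 3  [with Strain=-3, Temp=-2]  = 7
Fatigue = -3*Wear + 3*Creep - 1  [with Wear=-6, Creep=7]  = 38

38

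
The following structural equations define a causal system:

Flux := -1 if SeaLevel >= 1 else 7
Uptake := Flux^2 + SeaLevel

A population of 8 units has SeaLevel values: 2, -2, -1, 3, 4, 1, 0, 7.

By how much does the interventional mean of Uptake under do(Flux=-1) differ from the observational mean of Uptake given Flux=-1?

-1.65

Every unit gets Flux=-1 under the intervention. Uptake values become 3, -1, 0, 4, 5, 2, 1, 8; E[Uptake|do(Flux=-1)] = 2.75.
E[Uptake|Flux=-1] averages over only the 5 units with Flux=-1 (SeaLevel = 2, 3, 4, 1, 7): Uptake = 3, 4, 5, 2, 8, mean 4.4.
Difference = 2.75 − 4.4 = -1.65.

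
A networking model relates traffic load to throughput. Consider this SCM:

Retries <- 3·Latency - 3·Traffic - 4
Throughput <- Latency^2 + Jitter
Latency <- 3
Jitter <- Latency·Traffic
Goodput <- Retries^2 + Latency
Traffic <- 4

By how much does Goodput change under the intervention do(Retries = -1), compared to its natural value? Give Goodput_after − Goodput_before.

The intervention breaks the incoming arrows to Retries: Retries <- 3·Latency - 3·Traffic - 4 no longer applies, and Retries = -1.
Goodput = Retries^2 + Latency  [with Retries=-1, Latency=3]  = 4
Without intervention: Retries = 3·Latency - 3·Traffic - 4  [with Latency=3, Traffic=4]  = -7; Goodput = Retries^2 + Latency  [with Retries=-7, Latency=3]  = 52.
Change = 4 − 52 = -48.

-48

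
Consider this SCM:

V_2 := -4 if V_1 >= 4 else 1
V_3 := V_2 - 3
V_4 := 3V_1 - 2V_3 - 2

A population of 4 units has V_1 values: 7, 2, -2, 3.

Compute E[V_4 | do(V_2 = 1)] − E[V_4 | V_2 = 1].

Under do(V_2=1), V_2's equation is replaced by V_2=1 for every unit. Per-unit V_4: 23, 8, -4, 11. Mean = 9.5.
E[V_4|V_2=1] averages over only the 3 units with V_2=1 (V_1 = 2, -2, 3): V_4 = 8, -4, 11, mean 5.
Difference = 9.5 − 5 = 4.5.

4.5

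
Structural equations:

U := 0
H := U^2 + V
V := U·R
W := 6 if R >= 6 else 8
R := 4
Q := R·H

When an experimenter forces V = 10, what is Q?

40

Under do(V=10), the mechanism V := U·R is discarded; V is fixed at 10.
H = U^2 + V  [with U=0, V=10]  = 10
Q = R·H  [with R=4, H=10]  = 40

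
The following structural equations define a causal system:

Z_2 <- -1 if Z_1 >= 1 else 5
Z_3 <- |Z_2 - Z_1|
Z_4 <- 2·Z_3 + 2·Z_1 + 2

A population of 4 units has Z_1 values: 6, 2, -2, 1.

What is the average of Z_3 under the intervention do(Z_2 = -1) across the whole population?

3.25

do(Z_2=-1) breaks Z_2's dependence on Z_1. With Z_2=-1 fixed, Z_3 across the units is 7, 3, 1, 2, mean 3.25.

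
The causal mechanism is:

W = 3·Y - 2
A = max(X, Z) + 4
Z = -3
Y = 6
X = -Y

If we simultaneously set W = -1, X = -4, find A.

Setting W = -1, X = -4 by intervention discards those variables' equations.
A = max(X, Z) + 4  [with X=-4, Z=-3]  = 1

1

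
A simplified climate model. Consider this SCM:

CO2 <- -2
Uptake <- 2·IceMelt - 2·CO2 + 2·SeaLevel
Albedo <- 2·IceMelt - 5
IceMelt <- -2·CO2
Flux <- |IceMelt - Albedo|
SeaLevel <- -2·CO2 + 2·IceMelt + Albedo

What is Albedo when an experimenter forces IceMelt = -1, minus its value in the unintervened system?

The intervention breaks the incoming arrows to IceMelt: IceMelt <- -2·CO2 no longer applies, and IceMelt = -1.
Albedo = 2·IceMelt - 5  [with IceMelt=-1]  = -7
Without intervention: IceMelt = -2·CO2  [with CO2=-2]  = 4; Albedo = 2·IceMelt - 5  [with IceMelt=4]  = 3.
Change = -7 − 3 = -10.

-10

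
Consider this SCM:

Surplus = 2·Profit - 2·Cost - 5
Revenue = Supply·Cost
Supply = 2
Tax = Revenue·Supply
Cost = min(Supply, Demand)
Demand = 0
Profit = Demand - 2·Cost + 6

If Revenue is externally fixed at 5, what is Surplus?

7

The intervention breaks the incoming arrows to Revenue: Revenue = Supply·Cost no longer applies, and Revenue = 5.
No directed path runs from Revenue to Surplus, so Surplus keeps its natural value.
Cost = min(Supply, Demand)  [with Supply=2, Demand=0]  = 0
Profit = Demand - 2·Cost + 6  [with Demand=0, Cost=0]  = 6
Surplus = 2·Profit - 2·Cost - 5  [with Profit=6, Cost=0]  = 7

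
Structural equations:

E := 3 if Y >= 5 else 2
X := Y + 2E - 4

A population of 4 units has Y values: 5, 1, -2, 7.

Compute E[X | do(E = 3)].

4.75

Under do(E=3), E's equation is replaced by E=3 for every unit. Per-unit X: 7, 3, 0, 9. Mean = 4.75.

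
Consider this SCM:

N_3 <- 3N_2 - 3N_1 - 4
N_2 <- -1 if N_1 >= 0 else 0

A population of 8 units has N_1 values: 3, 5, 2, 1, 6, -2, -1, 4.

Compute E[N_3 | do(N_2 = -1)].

-13.75

Under do(N_2=-1), N_2's equation is replaced by N_2=-1 for every unit. Per-unit N_3: -16, -22, -13, -10, -25, -1, -4, -19. Mean = -13.75.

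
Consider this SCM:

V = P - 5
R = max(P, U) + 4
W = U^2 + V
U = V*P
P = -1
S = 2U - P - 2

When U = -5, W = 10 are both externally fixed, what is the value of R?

3

Setting U = -5, W = 10 by intervention discards those variables' equations.
R = max(P, U) + 4  [with P=-1, U=-5]  = 3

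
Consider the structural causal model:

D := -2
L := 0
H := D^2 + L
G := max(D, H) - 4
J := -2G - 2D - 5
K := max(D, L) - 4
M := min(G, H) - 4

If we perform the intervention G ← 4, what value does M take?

The intervention breaks the incoming arrows to G: G := max(D, H) - 4 no longer applies, and G = 4.
H = D^2 + L  [with D=-2, L=0]  = 4
M = min(G, H) - 4  [with G=4, H=4]  = 0

0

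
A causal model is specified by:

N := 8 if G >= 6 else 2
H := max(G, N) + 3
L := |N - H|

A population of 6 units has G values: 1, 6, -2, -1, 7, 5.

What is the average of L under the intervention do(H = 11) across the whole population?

7

Under do(H=11), H's equation is replaced by H=11 for every unit. Per-unit L: 9, 3, 9, 9, 3, 9. Mean = 7.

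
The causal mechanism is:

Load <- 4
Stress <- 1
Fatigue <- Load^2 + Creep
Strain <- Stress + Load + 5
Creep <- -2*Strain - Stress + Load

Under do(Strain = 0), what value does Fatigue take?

do(Strain=0) replaces the equation Strain <- Stress + Load + 5 with the constant Strain = 0.
Creep = -2*Strain - Stress + Load  [with Strain=0, Stress=1, Load=4]  = 3
Fatigue = Load^2 + Creep  [with Load=4, Creep=3]  = 19

19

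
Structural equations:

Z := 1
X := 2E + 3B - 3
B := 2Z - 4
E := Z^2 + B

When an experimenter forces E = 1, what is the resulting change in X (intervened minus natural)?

The intervention breaks the incoming arrows to E: E := Z^2 + B no longer applies, and E = 1.
B = 2Z - 4  [with Z=1]  = -2
X = 2E + 3B - 3  [with E=1, B=-2]  = -7
Without intervention: B = 2Z - 4  [with Z=1]  = -2; E = Z^2 + B  [with Z=1, B=-2]  = -1; X = 2E + 3B - 3  [with E=-1, B=-2]  = -11.
Change = -7 − (-11) = 4.

4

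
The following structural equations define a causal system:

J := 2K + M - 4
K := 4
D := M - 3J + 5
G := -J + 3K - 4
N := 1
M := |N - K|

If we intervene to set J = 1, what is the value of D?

5

Under do(J=1), the mechanism J := 2K + M - 4 is discarded; J is fixed at 1.
M = |N - K|  [with N=1, K=4]  = 3
D = M - 3J + 5  [with M=3, J=1]  = 5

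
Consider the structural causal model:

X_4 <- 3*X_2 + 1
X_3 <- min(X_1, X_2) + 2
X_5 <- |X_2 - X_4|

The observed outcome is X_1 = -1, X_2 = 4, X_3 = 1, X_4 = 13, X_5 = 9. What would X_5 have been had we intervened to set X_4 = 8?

4

Intervening sets X_4 = 8 and removes its equation (X_4 <- 3*X_2 + 1).
X_5 = |X_2 - X_4|  [with X_2=4, X_4=8]  = 4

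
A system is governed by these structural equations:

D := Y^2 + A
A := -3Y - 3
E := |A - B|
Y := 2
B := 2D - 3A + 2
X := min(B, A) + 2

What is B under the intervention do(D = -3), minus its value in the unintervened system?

4

The intervention breaks the incoming arrows to D: D := Y^2 + A no longer applies, and D = -3.
A = -3Y - 3  [with Y=2]  = -9
B = 2D - 3A + 2  [with D=-3, A=-9]  = 23
Without intervention: A = -3Y - 3  [with Y=2]  = -9; D = Y^2 + A  [with Y=2, A=-9]  = -5; B = 2D - 3A + 2  [with D=-5, A=-9]  = 19.
Change = 23 − 19 = 4.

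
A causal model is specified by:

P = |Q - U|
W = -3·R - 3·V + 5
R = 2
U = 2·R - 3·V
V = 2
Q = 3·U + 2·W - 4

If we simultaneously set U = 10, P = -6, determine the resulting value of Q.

12

The joint intervention fixes U = 10, P = -6, removing each variable's own equation.
W = -3·R - 3·V + 5  [with R=2, V=2]  = -7
Q = 3·U + 2·W - 4  [with U=10, W=-7]  = 12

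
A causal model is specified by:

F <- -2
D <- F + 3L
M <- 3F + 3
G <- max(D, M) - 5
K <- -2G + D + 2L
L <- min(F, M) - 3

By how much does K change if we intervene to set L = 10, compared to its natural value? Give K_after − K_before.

The intervention breaks the incoming arrows to L: L <- min(F, M) - 3 no longer applies, and L = 10.
M = 3F + 3  [with F=-2]  = -3
D = F + 3L  [with F=-2, L=10]  = 28
G = max(D, M) - 5  [with D=28, M=-3]  = 23
K = -2G + D + 2L  [with G=23, D=28, L=10]  = 2
Without intervention: M = 3F + 3  [with F=-2]  = -3; L = min(F, M) - 3  [with F=-2, M=-3]  = -6; D = F + 3L  [with F=-2, L=-6]  = -20; G = max(D, M) - 5  [with D=-20, M=-3]  = -8; K = -2G + D + 2L  [with G=-8, D=-20, L=-6]  = -16.
Change = 2 − (-16) = 18.

18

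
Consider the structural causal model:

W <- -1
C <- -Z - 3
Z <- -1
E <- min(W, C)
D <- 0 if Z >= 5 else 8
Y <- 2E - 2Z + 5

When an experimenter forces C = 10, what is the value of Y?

The intervention breaks the incoming arrows to C: C <- -Z - 3 no longer applies, and C = 10.
E = min(W, C)  [with W=-1, C=10]  = -1
Y = 2E - 2Z + 5  [with E=-1, Z=-1]  = 5

5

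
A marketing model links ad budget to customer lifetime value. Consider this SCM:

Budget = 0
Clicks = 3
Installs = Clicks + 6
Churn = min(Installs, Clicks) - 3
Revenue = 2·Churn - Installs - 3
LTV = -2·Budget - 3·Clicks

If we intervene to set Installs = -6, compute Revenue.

-15

do(Installs=-6) replaces the equation Installs = Clicks + 6 with the constant Installs = -6.
Churn = min(Installs, Clicks) - 3  [with Installs=-6, Clicks=3]  = -9
Revenue = 2·Churn - Installs - 3  [with Churn=-9, Installs=-6]  = -15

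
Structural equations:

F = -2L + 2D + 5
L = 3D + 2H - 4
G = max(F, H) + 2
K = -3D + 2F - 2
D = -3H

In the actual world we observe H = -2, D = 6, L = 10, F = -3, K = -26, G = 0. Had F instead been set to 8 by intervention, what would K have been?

-4

Intervening sets F = 8 and removes its equation (F = -2L + 2D + 5).
D = -3H  [with H=-2]  = 6
K = -3D + 2F - 2  [with D=6, F=8]  = -4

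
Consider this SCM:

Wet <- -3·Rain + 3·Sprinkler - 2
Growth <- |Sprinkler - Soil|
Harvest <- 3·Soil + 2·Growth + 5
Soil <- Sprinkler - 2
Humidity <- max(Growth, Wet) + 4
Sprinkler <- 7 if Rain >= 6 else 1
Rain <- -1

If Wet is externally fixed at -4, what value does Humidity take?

6

Under do(Wet=-4), the mechanism Wet <- -3·Rain + 3·Sprinkler - 2 is discarded; Wet is fixed at -4.
Sprinkler = 7 if Rain >= 6 else 1  [with Rain=-1]  = 1
Soil = Sprinkler - 2  [with Sprinkler=1]  = -1
Growth = |Sprinkler - Soil|  [with Sprinkler=1, Soil=-1]  = 2
Humidity = max(Growth, Wet) + 4  [with Growth=2, Wet=-4]  = 6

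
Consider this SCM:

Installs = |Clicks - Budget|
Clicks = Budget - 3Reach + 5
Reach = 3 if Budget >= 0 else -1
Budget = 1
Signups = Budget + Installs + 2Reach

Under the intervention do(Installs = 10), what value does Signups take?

17

Intervening sets Installs = 10 and removes its equation (Installs = |Clicks - Budget|).
Reach = 3 if Budget >= 0 else -1  [with Budget=1]  = 3
Signups = Budget + Installs + 2Reach  [with Budget=1, Installs=10, Reach=3]  = 17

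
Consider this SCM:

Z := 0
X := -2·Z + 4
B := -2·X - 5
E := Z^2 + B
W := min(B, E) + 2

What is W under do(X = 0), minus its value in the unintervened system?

do(X=0) replaces the equation X := -2·Z + 4 with the constant X = 0.
B = -2·X - 5  [with X=0]  = -5
E = Z^2 + B  [with Z=0, B=-5]  = -5
W = min(B, E) + 2  [with B=-5, E=-5]  = -3
Without intervention: X = -2·Z + 4  [with Z=0]  = 4; B = -2·X - 5  [with X=4]  = -13; E = Z^2 + B  [with Z=0, B=-13]  = -13; W = min(B, E) + 2  [with B=-13, E=-13]  = -11.
Change = -3 − (-11) = 8.

8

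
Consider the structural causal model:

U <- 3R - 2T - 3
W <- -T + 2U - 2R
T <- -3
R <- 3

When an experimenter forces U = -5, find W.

The intervention breaks the incoming arrows to U: U <- 3R - 2T - 3 no longer applies, and U = -5.
W = -T + 2U - 2R  [with T=-3, U=-5, R=3]  = -13

-13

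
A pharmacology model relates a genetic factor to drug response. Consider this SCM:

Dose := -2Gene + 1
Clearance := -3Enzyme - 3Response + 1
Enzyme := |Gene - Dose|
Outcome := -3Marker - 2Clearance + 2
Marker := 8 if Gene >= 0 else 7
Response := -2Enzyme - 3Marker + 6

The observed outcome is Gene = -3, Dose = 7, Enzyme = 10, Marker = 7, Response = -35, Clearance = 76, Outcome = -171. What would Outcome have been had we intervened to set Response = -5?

Under do(Response=-5), the mechanism Response := -2Enzyme - 3Marker + 6 is discarded; Response is fixed at -5.
Dose = -2Gene + 1  [with Gene=-3]  = 7
Enzyme = |Gene - Dose|  [with Gene=-3, Dose=7]  = 10
Marker = 8 if Gene >= 0 else 7  [with Gene=-3]  = 7
Clearance = -3Enzyme - 3Response + 1  [with Enzyme=10, Response=-5]  = -14
Outcome = -3Marker - 2Clearance + 2  [with Marker=7, Clearance=-14]  = 9

9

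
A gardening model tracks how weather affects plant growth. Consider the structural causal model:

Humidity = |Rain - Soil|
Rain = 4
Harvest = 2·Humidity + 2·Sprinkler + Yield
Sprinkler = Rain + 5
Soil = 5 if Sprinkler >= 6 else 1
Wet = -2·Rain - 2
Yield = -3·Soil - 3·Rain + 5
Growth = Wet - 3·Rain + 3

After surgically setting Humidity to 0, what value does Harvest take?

Intervening sets Humidity = 0 and removes its equation (Humidity = |Rain - Soil|).
Sprinkler = Rain + 5  [with Rain=4]  = 9
Soil = 5 if Sprinkler >= 6 else 1  [with Sprinkler=9]  = 5
Yield = -3·Soil - 3·Rain + 5  [with Soil=5, Rain=4]  = -22
Harvest = 2·Humidity + 2·Sprinkler + Yield  [with Humidity=0, Sprinkler=9, Yield=-22]  = -4

-4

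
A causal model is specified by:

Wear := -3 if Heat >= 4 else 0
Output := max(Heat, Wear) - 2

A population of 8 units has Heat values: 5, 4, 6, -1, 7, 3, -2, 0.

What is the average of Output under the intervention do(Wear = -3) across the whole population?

0.75

Every unit gets Wear=-3 under the intervention. Output values become 3, 2, 4, -3, 5, 1, -4, -2; E[Output|do(Wear=-3)] = 0.75.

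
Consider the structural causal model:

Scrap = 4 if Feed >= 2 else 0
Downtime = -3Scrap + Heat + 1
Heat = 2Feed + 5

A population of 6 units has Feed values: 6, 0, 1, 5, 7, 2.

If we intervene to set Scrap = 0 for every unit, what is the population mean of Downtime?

13

do(Scrap=0) breaks Scrap's dependence on Feed. With Scrap=0 fixed, Downtime across the units is 18, 6, 8, 16, 20, 10, mean 13.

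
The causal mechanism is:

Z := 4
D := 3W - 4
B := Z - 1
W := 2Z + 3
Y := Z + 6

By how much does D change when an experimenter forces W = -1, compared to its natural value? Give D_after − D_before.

Under do(W=-1), the mechanism W := 2Z + 3 is discarded; W is fixed at -1.
D = 3W - 4  [with W=-1]  = -7
Without intervention: W = 2Z + 3  [with Z=4]  = 11; D = 3W - 4  [with W=11]  = 29.
Change = -7 − 29 = -36.

-36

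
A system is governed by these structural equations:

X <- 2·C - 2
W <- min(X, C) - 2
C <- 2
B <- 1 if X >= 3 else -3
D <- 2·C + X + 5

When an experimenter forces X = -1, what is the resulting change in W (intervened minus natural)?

-3

The intervention breaks the incoming arrows to X: X <- 2·C - 2 no longer applies, and X = -1.
W = min(X, C) - 2  [with X=-1, C=2]  = -3
Without intervention: X = 2·C - 2  [with C=2]  = 2; W = min(X, C) - 2  [with X=2, C=2]  = 0.
Change = -3 − 0 = -3.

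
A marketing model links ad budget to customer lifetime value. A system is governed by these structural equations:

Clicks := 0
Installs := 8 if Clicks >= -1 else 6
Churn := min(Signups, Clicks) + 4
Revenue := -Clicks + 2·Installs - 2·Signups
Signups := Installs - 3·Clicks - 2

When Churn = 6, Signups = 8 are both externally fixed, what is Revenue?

0

The joint intervention fixes Churn = 6, Signups = 8, removing each variable's own equation.
Installs = 8 if Clicks >= -1 else 6  [with Clicks=0]  = 8
Revenue = -Clicks + 2·Installs - 2·Signups  [with Clicks=0, Installs=8, Signups=8]  = 0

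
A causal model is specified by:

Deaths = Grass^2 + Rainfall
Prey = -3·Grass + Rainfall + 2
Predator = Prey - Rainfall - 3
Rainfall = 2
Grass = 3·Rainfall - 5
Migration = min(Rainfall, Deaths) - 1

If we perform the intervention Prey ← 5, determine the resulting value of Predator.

The intervention breaks the incoming arrows to Prey: Prey = -3·Grass + Rainfall + 2 no longer applies, and Prey = 5.
Predator = Prey - Rainfall - 3  [with Prey=5, Rainfall=2]  = 0

0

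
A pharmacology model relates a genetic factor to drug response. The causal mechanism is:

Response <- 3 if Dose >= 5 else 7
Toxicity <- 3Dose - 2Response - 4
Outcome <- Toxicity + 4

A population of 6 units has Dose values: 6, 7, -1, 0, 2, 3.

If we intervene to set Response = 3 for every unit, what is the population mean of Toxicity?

Every unit gets Response=3 under the intervention. Toxicity values become 8, 11, -13, -10, -4, -1; E[Toxicity|do(Response=3)] = -1.5.

-1.5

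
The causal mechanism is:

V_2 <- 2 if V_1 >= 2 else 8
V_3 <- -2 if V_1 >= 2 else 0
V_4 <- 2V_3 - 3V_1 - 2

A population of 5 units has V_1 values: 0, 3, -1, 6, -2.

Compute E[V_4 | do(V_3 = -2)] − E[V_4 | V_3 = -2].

9.9

Under do(V_3=-2), V_3's equation is replaced by V_3=-2 for every unit. Per-unit V_4: -6, -15, -3, -24, 0. Mean = -9.6.
Conditioning on V_3=-2 selects the 2 unit(s) with V_1 ∈ {3, 6}. Their V_4 values: -15, -24. Mean = -19.5.
Difference = -9.6 − (-19.5) = 9.9.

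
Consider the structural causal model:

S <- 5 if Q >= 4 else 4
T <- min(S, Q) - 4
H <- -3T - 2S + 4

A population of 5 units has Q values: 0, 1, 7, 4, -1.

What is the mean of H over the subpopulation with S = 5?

Conditioning on S=5 selects the 2 unit(s) with Q ∈ {7, 4}. Their H values: -9, -6. Mean = -7.5.

-7.5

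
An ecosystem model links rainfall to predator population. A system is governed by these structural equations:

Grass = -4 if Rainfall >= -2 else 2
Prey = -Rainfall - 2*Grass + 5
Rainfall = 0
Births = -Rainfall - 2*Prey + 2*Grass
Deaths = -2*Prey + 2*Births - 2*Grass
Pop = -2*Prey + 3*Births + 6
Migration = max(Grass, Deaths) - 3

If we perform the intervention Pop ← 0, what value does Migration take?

Intervening sets Pop = 0 and removes its equation (Pop = -2*Prey + 3*Births + 6).
Since Migration is not a descendant of the intervened variable, it is unaffected.
Grass = -4 if Rainfall >= -2 else 2  [with Rainfall=0]  = -4
Prey = -Rainfall - 2*Grass + 5  [with Rainfall=0, Grass=-4]  = 13
Births = -Rainfall - 2*Prey + 2*Grass  [with Rainfall=0, Prey=13, Grass=-4]  = -34
Deaths = -2*Prey + 2*Births - 2*Grass  [with Prey=13, Births=-34, Grass=-4]  = -86
Migration = max(Grass, Deaths) - 3  [with Grass=-4, Deaths=-86]  = -7

-7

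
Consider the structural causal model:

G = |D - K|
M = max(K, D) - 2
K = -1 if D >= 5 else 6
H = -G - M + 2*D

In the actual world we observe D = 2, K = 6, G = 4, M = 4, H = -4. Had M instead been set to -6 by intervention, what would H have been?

Intervening sets M = -6 and removes its equation (M = max(K, D) - 2).
K = -1 if D >= 5 else 6  [with D=2]  = 6
G = |D - K|  [with D=2, K=6]  = 4
H = -G - M + 2*D  [with G=4, M=-6, D=2]  = 6

6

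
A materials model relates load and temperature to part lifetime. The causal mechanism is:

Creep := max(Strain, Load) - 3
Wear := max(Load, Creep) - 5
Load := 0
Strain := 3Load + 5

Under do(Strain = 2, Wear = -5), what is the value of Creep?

-1

The joint intervention fixes Strain = 2, Wear = -5, removing each variable's own equation.
Creep = max(Strain, Load) - 3  [with Strain=2, Load=0]  = -1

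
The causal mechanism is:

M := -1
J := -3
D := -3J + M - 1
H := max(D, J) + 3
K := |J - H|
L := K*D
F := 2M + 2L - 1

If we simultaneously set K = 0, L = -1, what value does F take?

Under do(K = 0, L = -1), each intervened variable's structural equation is replaced by its fixed value.
F = 2M + 2L - 1  [with M=-1, L=-1]  = -5

-5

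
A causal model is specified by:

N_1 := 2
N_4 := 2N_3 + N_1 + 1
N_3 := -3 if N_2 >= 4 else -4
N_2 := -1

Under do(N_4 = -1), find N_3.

Under do(N_4=-1), the mechanism N_4 := 2N_3 + N_1 + 1 is discarded; N_4 is fixed at -1.
Since N_3 is not a descendant of the intervened variable, it is unaffected.
N_3 = -3 if N_2 >= 4 else -4  [with N_2=-1]  = -4

-4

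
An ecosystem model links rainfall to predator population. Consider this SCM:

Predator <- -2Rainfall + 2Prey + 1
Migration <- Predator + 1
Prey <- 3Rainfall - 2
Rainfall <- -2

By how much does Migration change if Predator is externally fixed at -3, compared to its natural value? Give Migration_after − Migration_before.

8

The intervention breaks the incoming arrows to Predator: Predator <- -2Rainfall + 2Prey + 1 no longer applies, and Predator = -3.
Migration = Predator + 1  [with Predator=-3]  = -2
Without intervention: Prey = 3Rainfall - 2  [with Rainfall=-2]  = -8; Predator = -2Rainfall + 2Prey + 1  [with Rainfall=-2, Prey=-8]  = -11; Migration = Predator + 1  [with Predator=-11]  = -10.
Change = -2 − (-10) = 8.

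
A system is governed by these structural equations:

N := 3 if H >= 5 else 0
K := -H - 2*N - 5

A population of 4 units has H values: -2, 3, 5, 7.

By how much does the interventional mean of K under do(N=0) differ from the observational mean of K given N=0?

do(N=0) breaks N's dependence on H. With N=0 fixed, K across the units is -3, -8, -10, -12, mean -8.25.
Observing N=0 restricts to units where N's equation naturally yields 0: H ∈ {-2, 3}. In that subpopulation K = -3, -8, mean -5.5.
Difference = -8.25 − (-5.5) = -2.75.

-2.75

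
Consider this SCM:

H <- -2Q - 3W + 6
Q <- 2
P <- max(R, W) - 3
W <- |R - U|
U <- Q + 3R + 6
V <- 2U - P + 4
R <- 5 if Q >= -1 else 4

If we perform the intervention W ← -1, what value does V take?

The intervention breaks the incoming arrows to W: W <- |R - U| no longer applies, and W = -1.
R = 5 if Q >= -1 else 4  [with Q=2]  = 5
U = Q + 3R + 6  [with Q=2, R=5]  = 23
P = max(R, W) - 3  [with R=5, W=-1]  = 2
V = 2U - P + 4  [with U=23, P=2]  = 48

48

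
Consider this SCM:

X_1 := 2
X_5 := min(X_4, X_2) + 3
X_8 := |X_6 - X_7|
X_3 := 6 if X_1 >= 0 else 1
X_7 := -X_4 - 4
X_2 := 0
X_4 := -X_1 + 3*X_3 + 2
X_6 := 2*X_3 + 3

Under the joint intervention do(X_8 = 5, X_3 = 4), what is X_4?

12

Under do(X_8 = 5, X_3 = 4), each intervened variable's structural equation is replaced by its fixed value.
X_4 = -X_1 + 3*X_3 + 2  [with X_1=2, X_3=4]  = 12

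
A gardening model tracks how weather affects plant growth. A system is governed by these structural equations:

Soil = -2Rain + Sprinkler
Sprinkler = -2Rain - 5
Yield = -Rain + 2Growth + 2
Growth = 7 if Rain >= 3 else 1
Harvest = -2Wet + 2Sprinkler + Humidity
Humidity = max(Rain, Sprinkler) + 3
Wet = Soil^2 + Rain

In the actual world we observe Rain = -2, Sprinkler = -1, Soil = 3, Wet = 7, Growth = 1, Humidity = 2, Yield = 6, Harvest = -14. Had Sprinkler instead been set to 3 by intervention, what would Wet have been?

Under do(Sprinkler=3), the mechanism Sprinkler = -2Rain - 5 is discarded; Sprinkler is fixed at 3.
Soil = -2Rain + Sprinkler  [with Rain=-2, Sprinkler=3]  = 7
Wet = Soil^2 + Rain  [with Soil=7, Rain=-2]  = 47

47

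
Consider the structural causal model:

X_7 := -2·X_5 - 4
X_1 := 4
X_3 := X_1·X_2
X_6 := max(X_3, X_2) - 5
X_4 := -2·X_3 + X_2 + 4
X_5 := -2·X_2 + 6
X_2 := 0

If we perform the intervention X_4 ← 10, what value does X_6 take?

Under do(X_4=10), the mechanism X_4 := -2·X_3 + X_2 + 4 is discarded; X_4 is fixed at 10.
Since X_6 is not a descendant of the intervened variable, it is unaffected.
X_3 = X_1·X_2  [with X_1=4, X_2=0]  = 0
X_6 = max(X_3, X_2) - 5  [with X_3=0, X_2=0]  = -5

-5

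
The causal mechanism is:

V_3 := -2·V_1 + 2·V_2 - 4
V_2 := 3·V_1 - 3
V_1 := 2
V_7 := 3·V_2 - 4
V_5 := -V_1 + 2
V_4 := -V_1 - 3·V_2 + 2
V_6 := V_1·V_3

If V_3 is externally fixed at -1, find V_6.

-2

The intervention breaks the incoming arrows to V_3: V_3 := -2·V_1 + 2·V_2 - 4 no longer applies, and V_3 = -1.
V_6 = V_1·V_3  [with V_1=2, V_3=-1]  = -2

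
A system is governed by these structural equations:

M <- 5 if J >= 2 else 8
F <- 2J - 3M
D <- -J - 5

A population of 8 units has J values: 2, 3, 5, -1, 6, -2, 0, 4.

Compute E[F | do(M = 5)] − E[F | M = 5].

do(M=5) breaks M's dependence on J. With M=5 fixed, F across the units is -11, -9, -5, -17, -3, -19, -15, -7, mean -10.75.
Observing M=5 restricts to units where M's equation naturally yields 5: J ∈ {2, 3, 5, 6, 4}. In that subpopulation F = -11, -9, -5, -3, -7, mean -7.
Difference = -10.75 − (-7) = -3.75.

-3.75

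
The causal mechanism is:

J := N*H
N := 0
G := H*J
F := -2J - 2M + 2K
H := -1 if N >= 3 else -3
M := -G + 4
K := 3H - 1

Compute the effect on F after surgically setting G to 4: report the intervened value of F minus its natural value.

The intervention breaks the incoming arrows to G: G := H*J no longer applies, and G = 4.
H = -1 if N >= 3 else -3  [with N=0]  = -3
J = N*H  [with N=0, H=-3]  = 0
K = 3H - 1  [with H=-3]  = -10
M = -G + 4  [with G=4]  = 0
F = -2J - 2M + 2K  [with J=0, M=0, K=-10]  = -20
Without intervention: H = -1 if N >= 3 else -3  [with N=0]  = -3; J = N*H  [with N=0, H=-3]  = 0; G = H*J  [with H=-3, J=0]  = 0; K = 3H - 1  [with H=-3]  = -10; M = -G + 4  [with G=0]  = 4; F = -2J - 2M + 2K  [with J=0, M=4, K=-10]  = -28.
Change = -20 − (-28) = 8.

8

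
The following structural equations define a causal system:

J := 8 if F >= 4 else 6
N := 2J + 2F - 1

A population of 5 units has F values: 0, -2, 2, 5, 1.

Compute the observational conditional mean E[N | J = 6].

11.5

Conditioning on J=6 selects the 4 unit(s) with F ∈ {0, -2, 2, 1}. Their N values: 11, 7, 15, 13. Mean = 11.5.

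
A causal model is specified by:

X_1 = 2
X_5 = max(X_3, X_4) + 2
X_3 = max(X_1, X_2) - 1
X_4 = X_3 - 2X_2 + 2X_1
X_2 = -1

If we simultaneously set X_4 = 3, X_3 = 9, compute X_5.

The joint intervention fixes X_4 = 3, X_3 = 9, removing each variable's own equation.
X_5 = max(X_3, X_4) + 2  [with X_3=9, X_4=3]  = 11

11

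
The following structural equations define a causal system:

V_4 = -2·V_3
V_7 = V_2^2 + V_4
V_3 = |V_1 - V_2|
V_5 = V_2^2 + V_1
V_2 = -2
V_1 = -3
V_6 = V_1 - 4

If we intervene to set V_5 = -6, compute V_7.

Under do(V_5=-6), the mechanism V_5 = V_2^2 + V_1 is discarded; V_5 is fixed at -6.
Since V_7 is not a descendant of the intervened variable, it is unaffected.
V_3 = |V_1 - V_2|  [with V_1=-3, V_2=-2]  = 1
V_4 = -2·V_3  [with V_3=1]  = -2
V_7 = V_2^2 + V_4  [with V_2=-2, V_4=-2]  = 2

2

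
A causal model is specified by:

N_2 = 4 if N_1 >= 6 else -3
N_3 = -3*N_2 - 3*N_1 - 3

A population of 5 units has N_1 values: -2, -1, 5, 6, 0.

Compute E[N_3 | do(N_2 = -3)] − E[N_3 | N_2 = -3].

-3.3

The intervention sets N_2=-3 in all 5 units regardless of N_1. Recomputing N_3 per unit gives 12, 9, -9, -12, 6; average 1.2.
Observing N_2=-3 restricts to units where N_2's equation naturally yields -3: N_1 ∈ {-2, -1, 5, 0}. In that subpopulation N_3 = 12, 9, -9, 6, mean 4.5.
Difference = 1.2 − 4.5 = -3.3.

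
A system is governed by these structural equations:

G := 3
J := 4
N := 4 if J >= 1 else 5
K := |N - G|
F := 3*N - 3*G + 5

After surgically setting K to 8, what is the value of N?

Under do(K=8), the mechanism K := |N - G| is discarded; K is fixed at 8.
Since N is not a descendant of the intervened variable, it is unaffected.
N = 4 if J >= 1 else 5  [with J=4]  = 4

4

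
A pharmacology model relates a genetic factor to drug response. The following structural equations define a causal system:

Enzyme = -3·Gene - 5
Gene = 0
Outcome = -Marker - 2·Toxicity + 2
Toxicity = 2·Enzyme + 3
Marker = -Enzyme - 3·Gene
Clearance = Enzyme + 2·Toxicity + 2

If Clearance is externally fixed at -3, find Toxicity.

The intervention breaks the incoming arrows to Clearance: Clearance = Enzyme + 2·Toxicity + 2 no longer applies, and Clearance = -3.
Since Toxicity is not a descendant of the intervened variable, it is unaffected.
Enzyme = -3·Gene - 5  [with Gene=0]  = -5
Toxicity = 2·Enzyme + 3  [with Enzyme=-5]  = -7

-7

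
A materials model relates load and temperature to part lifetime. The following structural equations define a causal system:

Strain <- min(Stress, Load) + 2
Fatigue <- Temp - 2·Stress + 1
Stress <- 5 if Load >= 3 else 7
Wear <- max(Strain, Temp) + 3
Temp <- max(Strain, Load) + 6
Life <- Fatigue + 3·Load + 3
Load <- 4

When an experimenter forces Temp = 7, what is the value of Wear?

10

Intervening sets Temp = 7 and removes its equation (Temp <- max(Strain, Load) + 6).
Stress = 5 if Load >= 3 else 7  [with Load=4]  = 5
Strain = min(Stress, Load) + 2  [with Stress=5, Load=4]  = 6
Wear = max(Strain, Temp) + 3  [with Strain=6, Temp=7]  = 10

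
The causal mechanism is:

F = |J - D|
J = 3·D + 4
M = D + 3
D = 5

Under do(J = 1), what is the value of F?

The intervention breaks the incoming arrows to J: J = 3·D + 4 no longer applies, and J = 1.
F = |J - D|  [with J=1, D=5]  = 4

4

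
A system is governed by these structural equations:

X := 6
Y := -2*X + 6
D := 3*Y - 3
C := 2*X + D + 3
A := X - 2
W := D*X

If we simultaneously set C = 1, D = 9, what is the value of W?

54

The joint intervention fixes C = 1, D = 9, removing each variable's own equation.
W = D*X  [with D=9, X=6]  = 54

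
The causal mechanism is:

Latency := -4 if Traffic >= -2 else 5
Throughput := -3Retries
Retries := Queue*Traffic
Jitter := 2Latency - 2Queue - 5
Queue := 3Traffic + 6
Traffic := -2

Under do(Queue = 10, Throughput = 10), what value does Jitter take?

The joint intervention fixes Queue = 10, Throughput = 10, removing each variable's own equation.
Latency = -4 if Traffic >= -2 else 5  [with Traffic=-2]  = -4
Jitter = 2Latency - 2Queue - 5  [with Latency=-4, Queue=10]  = -33

-33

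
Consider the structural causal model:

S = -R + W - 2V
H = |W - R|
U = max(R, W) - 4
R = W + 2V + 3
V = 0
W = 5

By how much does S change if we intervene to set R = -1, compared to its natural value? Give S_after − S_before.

The intervention breaks the incoming arrows to R: R = W + 2V + 3 no longer applies, and R = -1.
S = -R + W - 2V  [with R=-1, W=5, V=0]  = 6
Without intervention: R = W + 2V + 3  [with W=5, V=0]  = 8; S = -R + W - 2V  [with R=8, W=5, V=0]  = -3.
Change = 6 − (-3) = 9.

9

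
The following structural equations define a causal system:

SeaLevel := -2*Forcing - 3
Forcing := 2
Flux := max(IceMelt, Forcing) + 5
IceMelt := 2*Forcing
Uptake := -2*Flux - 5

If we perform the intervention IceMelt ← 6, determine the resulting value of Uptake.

do(IceMelt=6) replaces the equation IceMelt := 2*Forcing with the constant IceMelt = 6.
Flux = max(IceMelt, Forcing) + 5  [with IceMelt=6, Forcing=2]  = 11
Uptake = -2*Flux - 5  [with Flux=11]  = -27

-27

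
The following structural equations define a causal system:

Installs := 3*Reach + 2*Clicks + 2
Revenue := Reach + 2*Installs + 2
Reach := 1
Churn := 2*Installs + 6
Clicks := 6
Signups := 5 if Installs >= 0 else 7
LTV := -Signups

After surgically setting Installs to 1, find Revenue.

5

The intervention breaks the incoming arrows to Installs: Installs := 3*Reach + 2*Clicks + 2 no longer applies, and Installs = 1.
Revenue = Reach + 2*Installs + 2  [with Reach=1, Installs=1]  = 5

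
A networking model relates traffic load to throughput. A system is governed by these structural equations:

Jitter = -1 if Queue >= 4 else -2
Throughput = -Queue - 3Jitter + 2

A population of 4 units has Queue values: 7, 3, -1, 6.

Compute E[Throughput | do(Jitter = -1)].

1.25

Under do(Jitter=-1), Jitter's equation is replaced by Jitter=-1 for every unit. Per-unit Throughput: -2, 2, 6, -1. Mean = 1.25.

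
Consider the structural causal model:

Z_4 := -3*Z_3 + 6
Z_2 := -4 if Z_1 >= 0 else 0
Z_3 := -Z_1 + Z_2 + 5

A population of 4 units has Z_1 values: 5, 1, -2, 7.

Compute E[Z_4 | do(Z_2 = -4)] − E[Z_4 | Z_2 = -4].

do(Z_2=-4) breaks Z_2's dependence on Z_1. With Z_2=-4 fixed, Z_4 across the units is 18, 6, -3, 24, mean 11.25.
Conditioning on Z_2=-4 selects the 3 unit(s) with Z_1 ∈ {5, 1, 7}. Their Z_4 values: 18, 6, 24. Mean = 16.
Difference = 11.25 − 16 = -4.75.

-4.75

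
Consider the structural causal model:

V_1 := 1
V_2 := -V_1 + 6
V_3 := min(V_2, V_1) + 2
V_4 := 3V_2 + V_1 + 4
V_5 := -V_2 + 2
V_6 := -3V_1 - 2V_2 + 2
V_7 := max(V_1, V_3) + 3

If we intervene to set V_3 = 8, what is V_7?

The intervention breaks the incoming arrows to V_3: V_3 := min(V_2, V_1) + 2 no longer applies, and V_3 = 8.
V_7 = max(V_1, V_3) + 3  [with V_1=1, V_3=8]  = 11

11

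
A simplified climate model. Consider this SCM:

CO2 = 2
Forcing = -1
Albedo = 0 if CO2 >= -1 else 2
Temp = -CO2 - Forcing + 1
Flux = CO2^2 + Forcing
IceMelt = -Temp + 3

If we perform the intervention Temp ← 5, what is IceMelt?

-2

The intervention breaks the incoming arrows to Temp: Temp = -CO2 - Forcing + 1 no longer applies, and Temp = 5.
IceMelt = -Temp + 3  [with Temp=5]  = -2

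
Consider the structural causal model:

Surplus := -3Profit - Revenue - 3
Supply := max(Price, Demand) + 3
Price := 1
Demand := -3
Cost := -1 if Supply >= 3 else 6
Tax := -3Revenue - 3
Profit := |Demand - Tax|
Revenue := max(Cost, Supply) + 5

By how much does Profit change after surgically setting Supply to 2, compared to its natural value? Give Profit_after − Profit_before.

The intervention breaks the incoming arrows to Supply: Supply := max(Price, Demand) + 3 no longer applies, and Supply = 2.
Cost = -1 if Supply >= 3 else 6  [with Supply=2]  = 6
Revenue = max(Cost, Supply) + 5  [with Cost=6, Supply=2]  = 11
Tax = -3Revenue - 3  [with Revenue=11]  = -36
Profit = |Demand - Tax|  [with Demand=-3, Tax=-36]  = 33
Without intervention: Supply = max(Price, Demand) + 3  [with Price=1, Demand=-3]  = 4; Cost = -1 if Supply >= 3 else 6  [with Supply=4]  = -1; Revenue = max(Cost, Supply) + 5  [with Cost=-1, Supply=4]  = 9; Tax = -3Revenue - 3  [with Revenue=9]  = -30; Profit = |Demand - Tax|  [with Demand=-3, Tax=-30]  = 27.
Change = 33 − 27 = 6.

6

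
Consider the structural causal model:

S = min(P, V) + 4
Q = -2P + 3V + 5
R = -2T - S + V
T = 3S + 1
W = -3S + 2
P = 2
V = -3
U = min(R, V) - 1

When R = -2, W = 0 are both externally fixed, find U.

-4

Under do(R = -2, W = 0), each intervened variable's structural equation is replaced by its fixed value.
U = min(R, V) - 1  [with R=-2, V=-3]  = -4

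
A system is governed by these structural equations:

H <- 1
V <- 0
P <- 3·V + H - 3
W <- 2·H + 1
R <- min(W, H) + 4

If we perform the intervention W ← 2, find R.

Intervening sets W = 2 and removes its equation (W <- 2·H + 1).
R = min(W, H) + 4  [with W=2, H=1]  = 5

5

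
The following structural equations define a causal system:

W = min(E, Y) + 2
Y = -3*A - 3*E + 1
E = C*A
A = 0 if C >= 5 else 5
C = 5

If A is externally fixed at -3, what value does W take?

-13

do(A=-3) replaces the equation A = 0 if C >= 5 else 5 with the constant A = -3.
E = C*A  [with C=5, A=-3]  = -15
Y = -3*A - 3*E + 1  [with A=-3, E=-15]  = 55
W = min(E, Y) + 2  [with E=-15, Y=55]  = -13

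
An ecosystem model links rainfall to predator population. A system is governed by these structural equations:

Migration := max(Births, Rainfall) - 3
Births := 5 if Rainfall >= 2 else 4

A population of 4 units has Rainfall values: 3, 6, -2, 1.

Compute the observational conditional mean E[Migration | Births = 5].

2.5

Conditioning on Births=5 selects the 2 unit(s) with Rainfall ∈ {3, 6}. Their Migration values: 2, 3. Mean = 2.5.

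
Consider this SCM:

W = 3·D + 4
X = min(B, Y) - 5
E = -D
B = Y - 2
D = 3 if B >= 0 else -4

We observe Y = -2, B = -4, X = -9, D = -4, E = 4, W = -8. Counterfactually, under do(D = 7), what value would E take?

Intervening sets D = 7 and removes its equation (D = 3 if B >= 0 else -4).
E = -D  [with D=7]  = -7

-7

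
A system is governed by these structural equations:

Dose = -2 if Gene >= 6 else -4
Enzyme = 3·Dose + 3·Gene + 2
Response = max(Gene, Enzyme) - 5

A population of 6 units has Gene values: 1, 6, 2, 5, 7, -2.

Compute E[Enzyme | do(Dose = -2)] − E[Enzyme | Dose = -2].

Every unit gets Dose=-2 under the intervention. Enzyme values become -1, 14, 2, 11, 17, -10; E[Enzyme|do(Dose=-2)] = 5.5.
Conditioning on Dose=-2 selects the 2 unit(s) with Gene ∈ {6, 7}. Their Enzyme values: 14, 17. Mean = 15.5.
Difference = 5.5 − 15.5 = -10.

-10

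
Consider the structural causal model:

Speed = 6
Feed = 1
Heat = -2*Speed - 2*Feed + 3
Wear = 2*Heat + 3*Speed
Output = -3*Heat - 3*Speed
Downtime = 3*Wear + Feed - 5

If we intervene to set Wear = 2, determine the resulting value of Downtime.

Under do(Wear=2), the mechanism Wear = 2*Heat + 3*Speed is discarded; Wear is fixed at 2.
Downtime = 3*Wear + Feed - 5  [with Wear=2, Feed=1]  = 2

2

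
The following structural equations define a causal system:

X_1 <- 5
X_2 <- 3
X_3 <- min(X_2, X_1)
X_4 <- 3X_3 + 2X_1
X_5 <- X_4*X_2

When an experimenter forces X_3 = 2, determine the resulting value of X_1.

Under do(X_3=2), the mechanism X_3 <- min(X_2, X_1) is discarded; X_3 is fixed at 2.
X_1 is not downstream of the intervention, so its value is determined by the original equations.

5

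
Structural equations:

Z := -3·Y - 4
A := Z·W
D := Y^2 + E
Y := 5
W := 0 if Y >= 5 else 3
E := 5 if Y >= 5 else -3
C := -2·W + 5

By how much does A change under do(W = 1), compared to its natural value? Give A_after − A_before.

-19

Under do(W=1), the mechanism W := 0 if Y >= 5 else 3 is discarded; W is fixed at 1.
Z = -3·Y - 4  [with Y=5]  = -19
A = Z·W  [with Z=-19, W=1]  = -19
Without intervention: W = 0 if Y >= 5 else 3  [with Y=5]  = 0; Z = -3·Y - 4  [with Y=5]  = -19; A = Z·W  [with Z=-19, W=0]  = 0.
Change = -19 − 0 = -19.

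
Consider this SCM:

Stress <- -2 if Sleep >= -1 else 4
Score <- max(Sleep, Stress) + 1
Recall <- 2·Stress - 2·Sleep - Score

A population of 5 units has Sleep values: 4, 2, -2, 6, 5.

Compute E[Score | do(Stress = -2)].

4

Under do(Stress=-2), Stress's equation is replaced by Stress=-2 for every unit. Per-unit Score: 5, 3, -1, 7, 6. Mean = 4.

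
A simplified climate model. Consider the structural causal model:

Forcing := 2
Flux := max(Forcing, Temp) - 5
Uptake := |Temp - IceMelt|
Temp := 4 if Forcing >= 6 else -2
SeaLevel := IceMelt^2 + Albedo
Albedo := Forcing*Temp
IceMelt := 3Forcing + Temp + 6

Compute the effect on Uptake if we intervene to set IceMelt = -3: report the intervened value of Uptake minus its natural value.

-11

The intervention breaks the incoming arrows to IceMelt: IceMelt := 3Forcing + Temp + 6 no longer applies, and IceMelt = -3.
Temp = 4 if Forcing >= 6 else -2  [with Forcing=2]  = -2
Uptake = |Temp - IceMelt|  [with Temp=-2, IceMelt=-3]  = 1
Without intervention: Temp = 4 if Forcing >= 6 else -2  [with Forcing=2]  = -2; IceMelt = 3Forcing + Temp + 6  [with Forcing=2, Temp=-2]  = 10; Uptake = |Temp - IceMelt|  [with Temp=-2, IceMelt=10]  = 12.
Change = 1 − 12 = -11.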